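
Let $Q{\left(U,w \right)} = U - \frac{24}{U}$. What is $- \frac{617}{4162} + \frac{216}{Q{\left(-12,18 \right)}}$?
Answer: $- \frac{452581}{20810} \approx -21.748$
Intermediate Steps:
$- \frac{617}{4162} + \frac{216}{Q{\left(-12,18 \right)}} = - \frac{617}{4162} + \frac{216}{-12 - \frac{24}{-12}} = \left(-617\right) \frac{1}{4162} + \frac{216}{-12 - -2} = - \frac{617}{4162} + \frac{216}{-12 + 2} = - \frac{617}{4162} + \frac{216}{-10} = - \frac{617}{4162} + 216 \left(- \frac{1}{10}\right) = - \frac{617}{4162} - \frac{108}{5} = - \frac{452581}{20810}$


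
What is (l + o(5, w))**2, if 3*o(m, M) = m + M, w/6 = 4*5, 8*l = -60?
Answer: 42025/36 ≈ 1167.4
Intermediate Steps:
l = -15/2 (l = (1/8)*(-60) = -15/2 ≈ -7.5000)
w = 120 (w = 6*(4*5) = 6*20 = 120)
o(m, M) = M/3 + m/3 (o(m, M) = (m + M)/3 = (M + m)/3 = M/3 + m/3)
(l + o(5, w))**2 = (-15/2 + ((1/3)*120 + (1/3)*5))**2 = (-15/2 + (40 + 5/3))**2 = (-15/2 + 125/3)**2 = (205/6)**2 = 42025/36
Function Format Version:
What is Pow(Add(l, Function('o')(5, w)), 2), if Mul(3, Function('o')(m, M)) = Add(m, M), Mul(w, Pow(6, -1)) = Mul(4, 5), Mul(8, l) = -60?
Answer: Rational(42025, 36) ≈ 1167.4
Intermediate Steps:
l = Rational(-15, 2) (l = Mul(Rational(1, 8), -60) = Rational(-15, 2) ≈ -7.5000)
w = 120 (w = Mul(6, Mul(4, 5)) = Mul(6, 20) = 120)
Function('o')(m, M) = Add(Mul(Rational(1, 3), M), Mul(Rational(1, 3), m)) (Function('o')(m, M) = Mul(Rational(1, 3), Add(m, M)) = Mul(Rational(1, 3), Add(M, m)) = Add(Mul(Rational(1, 3), M), Mul(Rational(1, 3), m)))
Pow(Add(l, Function('o')(5, w)), 2) = Pow(Add(Rational(-15, 2), Add(Mul(Rational(1, 3), 120), Mul(Rational(1, 3), 5))), 2) = Pow(Add(Rational(-15, 2), Add(40, Rational(5, 3))), 2) = Pow(Add(Rational(-15, 2), Rational(125, 3)), 2) = Pow(Rational(205, 6), 2) = Rational(42025, 36)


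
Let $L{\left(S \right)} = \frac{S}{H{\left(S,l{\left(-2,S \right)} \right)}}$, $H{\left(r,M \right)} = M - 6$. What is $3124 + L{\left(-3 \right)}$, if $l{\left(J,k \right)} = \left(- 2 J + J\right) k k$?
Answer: $\frac{12495}{4} \approx 3123.8$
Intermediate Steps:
$l{\left(J,k \right)} = - J k^{2}$ ($l{\left(J,k \right)} = - J k k = - J k^{2}$)
$H{\left(r,M \right)} = -6 + M$
$L{\left(S \right)} = \frac{S}{-6 + 2 S^{2}}$ ($L{\left(S \right)} = \frac{S}{-6 - - 2 S^{2}} = \frac{S}{-6 + 2 S^{2}}$)
$3124 + L{\left(-3 \right)} = 3124 + \frac{1}{2} \left(-3\right) \frac{1}{-3 + \left(-3\right)^{2}} = 3124 + \frac{1}{2} \left(-3\right) \frac{1}{-3 + 9} = 3124 + \frac{1}{2} \left(-3\right) \frac{1}{6} = 3124 - \frac{1}{4} = \frac{12495}{4}$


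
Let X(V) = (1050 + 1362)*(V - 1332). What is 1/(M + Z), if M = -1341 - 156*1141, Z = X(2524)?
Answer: 1/2695767 ≈ 3.7095e-7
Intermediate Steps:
X(V) = -3212784 + 2412*V (X(V) = 2412*(-1332 + V) = -3212784 + 2412*V)
Z = 2875104 (Z = -3212784 + 2412*2524 = -3212784 + 6087888 = 2875104)
M = -179337 (M = -1341 - 177996 = -179337)
1/(M + Z) = 1/(-179337 + 2875104) = 1/2695767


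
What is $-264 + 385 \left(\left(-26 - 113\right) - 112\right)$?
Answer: $-96899$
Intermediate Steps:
$-264 + 385 \left(\left(-26 - 113\right) - 112\right) = -264 + 385 \left(-139 - 112\right) = -264 + 385 \left(-251\right) = -264 - 96635 = -96899$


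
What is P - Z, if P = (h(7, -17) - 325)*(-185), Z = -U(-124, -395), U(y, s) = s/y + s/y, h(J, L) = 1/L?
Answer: 63389935/1054 ≈ 60142.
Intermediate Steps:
U(y, s) = 2*s/y
Z = -395/62 (Z = -2*(-395)/(-124) = -2*(-395)*(-1)/124 = -1*395/62 = -395/62 ≈ -6.3710)
P = 1022310/17 (P = (1/(-17) - 325)*(-185) = (-1/17 - 325)*(-185) = -5526/17*(-185) = 1022310/17 ≈ 60136.)
P - Z = 1022310/17 - 1*(-395/62) = 1022310/17 + 395/62 = 63389935/1054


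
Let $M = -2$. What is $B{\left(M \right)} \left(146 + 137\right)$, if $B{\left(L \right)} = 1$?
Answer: $283$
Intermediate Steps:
$B{\left(M \right)} \left(146 + 137\right) = 1 \left(146 + 137\right) = 1 \cdot 283 = 283$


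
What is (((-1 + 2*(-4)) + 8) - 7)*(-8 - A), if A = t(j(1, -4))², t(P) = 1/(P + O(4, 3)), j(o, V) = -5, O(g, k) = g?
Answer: 72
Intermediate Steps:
t(P) = 1/(4 + P) (t(P) = 1/(P + 4) = 1/(4 + P))
A = 1 (A = (1/(4 - 5))² = (1/(-1))² = (-1)² = 1)
(((-1 + 2*(-4)) + 8) - 7)*(-8 - A) = (((-1 + 2*(-4)) + 8) - 7)*(-8 - 1*1) = (((-1 - 8) + 8) - 7)*(-8 - 1) = ((-9 + 8) - 7)*(-9) = (-1 - 7)*(-9) = -8*(-9) = 72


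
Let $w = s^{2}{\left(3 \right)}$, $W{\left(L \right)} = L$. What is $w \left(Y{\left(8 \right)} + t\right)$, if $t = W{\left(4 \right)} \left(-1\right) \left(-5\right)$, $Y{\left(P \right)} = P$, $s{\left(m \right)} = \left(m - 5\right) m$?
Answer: $1008$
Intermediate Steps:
$s{\left(m \right)} = m \left(-5 + m\right)$ ($s{\left(m \right)} = \left(-5 + m\right) m = m \left(-5 + m\right)$)
$w = 36$ ($w = \left(3 \left(-5 + 3\right)\right)^{2} = \left(3 \left(-2\right)\right)^{2} = \left(-6\right)^{2} = 36$)
$t = 20$ ($t = 4 \left(-1\right) \left(-5\right) = \left(-4\right) \left(-5\right) = 20$)
$w \left(Y{\left(8 \right)} + t\right) = 36 \left(8 + 20\right) = 36 \cdot 28 = 1008$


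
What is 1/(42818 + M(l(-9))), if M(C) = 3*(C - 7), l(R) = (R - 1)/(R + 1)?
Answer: 4/171203 ≈ 2.3364e-5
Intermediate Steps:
l(R) = (-1 + R)/(1 + R)
M(C) = -21 + 3*C (M(C) = 3*(-7 + C) = -21 + 3*C)
1/(42818 + M(l(-9))) = 1/(42818 + (-21 + 3*((-1 - 9)/(1 - 9)))) = 1/(42818 + (-21 + 3*(-10/(-8)))) = 1/(42818 + (-21 + 3*(-⅛*(-10)))) = 1/(42818 + (-21 + 3*(5/4))) = 1/(42818 + (-21 + 15/4)) = 1/(42818 - 69/4) = 1/(171203/4) = 4/171203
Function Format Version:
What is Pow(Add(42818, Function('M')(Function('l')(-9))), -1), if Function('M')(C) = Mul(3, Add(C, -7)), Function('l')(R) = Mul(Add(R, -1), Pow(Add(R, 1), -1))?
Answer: Rational(4, 171203) ≈ 2.3364e-5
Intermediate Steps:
Function('l')(R) = Mul(Pow(Add(1, R), -1), Add(-1, R)) (Function('l')(R) = Mul(Add(-1, R), Pow(Add(1, R), -1)) = Mul(Pow(Add(1, R), -1), Add(-1, R)))
Function('M')(C) = Add(-21, Mul(3, C)) (Function('M')(C) = Mul(3, Add(-7, C)) = Add(-21, Mul(3, C)))
Pow(Add(42818, Function('M')(Function('l')(-9))), -1) = Pow(Add(42818, Add(-21, Mul(3, Mul(Pow(Add(1, -9), -1), Add(-1, -9))))), -1) = Pow(Add(42818, Add(-21, Mul(3, Mul(Pow(-8, -1), -10)))), -1) = Pow(Add(42818, Add(-21, Mul(3, Mul(Rational(-1, 8), -10)))), -1) = Pow(Add(42818, Add(-21, Mul(3, Rational(5, 4)))), -1) = Pow(Add(42818, Add(-21, Rational(15, 4))), -1) = Pow(Add(42818, Rational(-69, 4)), -1) = Pow(Rational(171203, 4), -1) = Rational(4, 171203)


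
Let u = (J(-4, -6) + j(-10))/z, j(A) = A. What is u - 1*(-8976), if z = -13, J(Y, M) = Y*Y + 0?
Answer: 116682/13 ≈ 8975.5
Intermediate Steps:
J(Y, M) = Y² (J(Y, M) = Y² + 0 = Y²)
u = -6/13 (u = ((-4)² - 10)/(-13) = -(16 - 10)/13 = -1/13*6 = -6/13 ≈ -0.46154)
u - 1*(-8976) = -6/13 - 1*(-8976) = -6/13 + 8976 = 116682/13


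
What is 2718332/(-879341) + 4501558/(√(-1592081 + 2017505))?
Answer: -2718332/879341 + 2250779*√26589/53178 ≈ 6898.5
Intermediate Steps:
2718332/(-879341) + 4501558/(√(-1592081 + 2017505)) = 2718332*(-1/879341) + 4501558/(√425424) = -2718332/879341 + 4501558/((4*√26589)) = -2718332/879341 + 4501558*(√26589/106356) = -2718332/879341 + 2250779*√26589/53178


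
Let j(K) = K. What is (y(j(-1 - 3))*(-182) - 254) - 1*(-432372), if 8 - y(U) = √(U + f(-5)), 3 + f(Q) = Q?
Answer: 430662 + 364*I*√3 ≈ 4.3066e+5 + 630.47*I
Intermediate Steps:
f(Q) = -3 + Q
y(U) = 8 - √(-8 + U) (y(U) = 8 - √(U + (-3 - 5)) = 8 - √(U - 8) = 8 - √(-8 + U))
(y(j(-1 - 3))*(-182) - 254) - 1*(-432372) = ((8 - √(-8 + (-1 - 3)))*(-182) - 254) - 1*(-432372) = ((8 - √(-8 - 4))*(-182) - 254) + 432372 = ((8 - √(-12))*(-182) - 254) + 432372 = ((8 - 2*I*√3)*(-182) - 254) + 432372 = ((-1456 + 364*I*√3) - 254) + 432372 = (-1710 + 364*I*√3) + 432372 = 430662 + 364*I*√3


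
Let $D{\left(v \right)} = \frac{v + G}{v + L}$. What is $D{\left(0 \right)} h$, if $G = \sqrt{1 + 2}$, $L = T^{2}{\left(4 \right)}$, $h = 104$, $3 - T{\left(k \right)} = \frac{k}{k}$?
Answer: $26 \sqrt{3} \approx 45.033$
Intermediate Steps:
$T{\left(k \right)} = 2$ ($T{\left(k \right)} = 3 - \frac{k}{k} = 3 - 1 = 2$)
$L = 4$ ($L = 2^{2} = 4$)
$G = \sqrt{3} \approx 1.732$
$D{\left(v \right)} = \frac{v + \sqrt{3}}{4 + v}$ ($D{\left(v \right)} = \frac{v + \sqrt{3}}{v + 4} = \frac{v + \sqrt{3}}{4 + v}$)
$D{\left(0 \right)} h = \frac{0 + \sqrt{3}}{4 + 0} \cdot 104 = \frac{\sqrt{3}}{4} \cdot 104 = 26 \sqrt{3}$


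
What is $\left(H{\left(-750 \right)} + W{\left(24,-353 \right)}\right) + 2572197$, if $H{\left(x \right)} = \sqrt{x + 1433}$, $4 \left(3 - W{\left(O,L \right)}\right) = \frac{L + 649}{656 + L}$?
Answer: $\frac{779376526}{303} + \sqrt{683} \approx 2.5722 \cdot 10^{6}$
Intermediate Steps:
$W{\left(O,L \right)} = 3 - \frac{649 + L}{4 \left(656 + L\right)}$ ($W{\left(O,L \right)} = 3 - \frac{\left(L + 649\right) \frac{1}{656 + L}}{4} = 3 - \frac{\left(649 + L\right) \frac{1}{656 + L}}{4} = 3 - \frac{\frac{1}{656 + L} \left(649 + L\right)}{4} = 3 - \frac{649 + L}{4 \left(656 + L\right)}$)
$H{\left(x \right)} = \sqrt{1433 + x}$
$\left(H{\left(-750 \right)} + W{\left(24,-353 \right)}\right) + 2572197 = \left(\sqrt{1433 - 750} + \frac{7223 + 11 \left(-353\right)}{4 \left(656 - 353\right)}\right) + 2572197 = \left(\sqrt{683} + \frac{7223 - 3883}{4 \cdot 303}\right) + 2572197 = \left(\sqrt{683} + \frac{1}{4} \cdot \frac{1}{303} \cdot 3340\right) + 2572197 = \left(\sqrt{683} + \frac{835}{303}\right) + 2572197 = \left(\frac{835}{303} + \sqrt{683}\right) + 2572197 = \frac{779376526}{303} + \sqrt{683}$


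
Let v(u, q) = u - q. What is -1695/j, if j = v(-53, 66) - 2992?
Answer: 565/1037 ≈ 0.54484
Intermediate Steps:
j = -3111 (j = (-53 - 1*66) - 2992 = (-53 - 66) - 2992 = -119 - 2992 = -3111)
-1695/j = -1695/(-3111) = -1695*(-1/3111) = 565/1037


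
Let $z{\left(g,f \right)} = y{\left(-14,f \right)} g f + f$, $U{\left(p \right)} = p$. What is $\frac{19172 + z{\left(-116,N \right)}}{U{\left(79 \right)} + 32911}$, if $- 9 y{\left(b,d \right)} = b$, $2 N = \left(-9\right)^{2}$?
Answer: $\frac{23809}{65980} \approx 0.36085$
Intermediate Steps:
$N = \frac{81}{2}$ ($N = \frac{\left(-9\right)^{2}}{2} = \frac{1}{2} \cdot 81 = \frac{81}{2} \approx 40.5$)
$y{\left(b,d \right)} = - \frac{b}{9}$
$z{\left(g,f \right)} = f + \frac{14 f g}{9}$ ($z{\left(g,f \right)} = \left(- \frac{1}{9}\right) \left(-14\right) g f + f = \frac{14 g}{9} f + f = \frac{14 f g}{9} + f = f + \frac{14 f g}{9}$)
$\frac{19172 + z{\left(-116,N \right)}}{U{\left(79 \right)} + 32911} = \frac{19172 + \frac{1}{9} \cdot \frac{81}{2} \left(9 + 14 \left(-116\right)\right)}{79 + 32911} = \frac{19172 + \frac{1}{9} \cdot \frac{81}{2} \left(9 - 1624\right)}{32990} = \left(19172 + \frac{1}{9} \cdot \frac{81}{2} \left(-1615\right)\right) \frac{1}{32990} = \left(19172 - \frac{14535}{2}\right) \frac{1}{32990} = \frac{23809}{2} \cdot \frac{1}{32990} = \frac{23809}{65980}$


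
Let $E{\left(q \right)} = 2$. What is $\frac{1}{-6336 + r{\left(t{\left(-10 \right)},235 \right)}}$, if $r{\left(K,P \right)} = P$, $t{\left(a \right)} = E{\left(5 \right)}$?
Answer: $- \frac{1}{6101} \approx -0.00016391$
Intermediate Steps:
$t{\left(a \right)} = 2$
$\frac{1}{-6336 + r{\left(t{\left(-10 \right)},235 \right)}} = \frac{1}{-6336 + 235} = \frac{1}{-6101} = - \frac{1}{6101}$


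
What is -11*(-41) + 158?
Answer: 609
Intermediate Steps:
-11*(-41) + 158 = 451 + 158 = 609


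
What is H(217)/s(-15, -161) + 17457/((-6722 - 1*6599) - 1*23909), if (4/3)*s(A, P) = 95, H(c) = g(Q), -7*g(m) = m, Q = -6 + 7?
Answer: -2331709/4951590 ≈ -0.47090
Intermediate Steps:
Q = 1
g(m) = -m/7
H(c) = -1/7 (H(c) = -1/7*1 = -1/7)
s(A, P) = 285/4 (s(A, P) = (3/4)*95 = 285/4)
H(217)/s(-15, -161) + 17457/((-6722 - 1*6599) - 1*23909) = -1/(7*285/4) + 17457/((-6722 - 1*6599) - 1*23909) = -1/7*4/285 + 17457/((-6722 - 6599) - 23909) = -4/1995 + 17457/(-13321 - 23909) = -4/1995 + 17457/(-37230) = -4/1995 + 17457*(-1/37230) = -4/1995 - 5819/12410 = -2331709/4951590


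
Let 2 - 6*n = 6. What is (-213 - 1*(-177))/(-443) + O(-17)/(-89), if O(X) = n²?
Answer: 27064/354843 ≈ 0.076270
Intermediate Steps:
n = -⅔ (n = ⅓ - ⅙*6 = ⅓ - 1 = -⅔ ≈ -0.66667)
O(X) = 4/9 (O(X) = (-⅔)² = 4/9)
(-213 - 1*(-177))/(-443) + O(-17)/(-89) = (-213 - 1*(-177))/(-443) + (4/9)/(-89) = (-213 + 177)*(-1/443) + (4/9)*(-1/89) = -36*(-1/443) - 4/801 = 36/443 - 4/801 = 27064/354843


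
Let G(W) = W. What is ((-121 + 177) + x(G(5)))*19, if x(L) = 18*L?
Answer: 2774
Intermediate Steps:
((-121 + 177) + x(G(5)))*19 = ((-121 + 177) + 18*5)*19 = (56 + 90)*19 = 146*19 = 2774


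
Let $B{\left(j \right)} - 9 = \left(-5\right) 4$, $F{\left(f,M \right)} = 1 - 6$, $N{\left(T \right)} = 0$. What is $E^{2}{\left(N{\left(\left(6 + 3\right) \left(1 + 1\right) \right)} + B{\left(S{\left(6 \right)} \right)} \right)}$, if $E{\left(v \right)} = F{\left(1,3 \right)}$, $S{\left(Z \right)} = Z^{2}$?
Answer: $25$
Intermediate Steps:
$F{\left(f,M \right)} = -5$ ($F{\left(f,M \right)} = 1 - 6 = -5$)
$B{\left(j \right)} = -11$ ($B{\left(j \right)} = 9 - 20 = -11$)
$E{\left(v \right)} = -5$
$E^{2}{\left(N{\left(\left(6 + 3\right) \left(1 + 1\right) \right)} + B{\left(S{\left(6 \right)} \right)} \right)} = \left(-5\right)^{2} = 25$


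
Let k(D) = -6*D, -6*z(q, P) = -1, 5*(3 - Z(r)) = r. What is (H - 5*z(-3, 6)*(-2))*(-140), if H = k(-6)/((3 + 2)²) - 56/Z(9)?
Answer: 30492/5 ≈ 6098.4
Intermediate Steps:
Z(r) = 3 - r/5
z(q, P) = ⅙ (z(q, P) = -⅙*(-1) = ⅙)
H = -3392/75 (H = (-6*(-6))/((3 + 2)²) - 56/(3 - ⅕*9) = 36/(5²) - 56/(3 - 9/5) = 36/25 - 56/6/5 = 36*(1/25) - 56*⅚ = 36/25 - 140/3 = -3392/75 ≈ -45.227)
(H - 5*z(-3, 6)*(-2))*(-140) = (-3392/75 - 5*⅙*(-2))*(-140) = (-3392/75 - ⅚*(-2))*(-140) = (-3392/75 + 5/3)*(-140) = -1089/25*(-140) = 30492/5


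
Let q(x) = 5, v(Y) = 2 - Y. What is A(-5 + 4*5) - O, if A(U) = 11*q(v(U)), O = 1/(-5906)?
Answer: 324831/5906 ≈ 55.000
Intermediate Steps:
O = -1/5906 ≈ -0.00016932
A(U) = 55 (A(U) = 11*5 = 55)
A(-5 + 4*5) - O = 55 - 1*(-1/5906) = 55 + 1/5906 = 324831/5906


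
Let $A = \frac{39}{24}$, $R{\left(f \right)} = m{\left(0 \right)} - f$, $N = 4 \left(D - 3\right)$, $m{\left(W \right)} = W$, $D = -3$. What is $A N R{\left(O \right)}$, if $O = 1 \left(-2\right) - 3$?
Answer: $-195$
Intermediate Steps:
$O = -5$ ($O = -2 - 3 = -5$)
$N = -24$ ($N = 4 \left(-3 - 3\right) = 4 \left(-6\right) = -24$)
$R{\left(f \right)} = - f$ ($R{\left(f \right)} = 0 - f = - f$)
$A = \frac{13}{8}$ ($A = 39 \cdot \frac{1}{24} = \frac{13}{8} \approx 1.625$)
$A N R{\left(O \right)} = \frac{13}{8} \left(-24\right) \left(\left(-1\right) \left(-5\right)\right) = \left(-39\right) 5 = -195$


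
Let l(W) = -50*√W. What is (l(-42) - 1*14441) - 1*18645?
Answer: -33086 - 50*I*√42 ≈ -33086.0 - 324.04*I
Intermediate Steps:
(l(-42) - 1*14441) - 1*18645 = (-50*I*√42 - 1*14441) - 1*18645 = (-50*I*√42 - 14441) - 18645 = (-14441 - 50*I*√42) - 18645 = -33086 - 50*I*√42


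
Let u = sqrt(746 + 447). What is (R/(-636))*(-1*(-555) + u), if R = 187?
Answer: -34595/212 - 187*sqrt(1193)/636 ≈ -173.34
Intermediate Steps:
u = sqrt(1193) ≈ 34.540
(R/(-636))*(-1*(-555) + u) = (187/(-636))*(-1*(-555) + sqrt(1193)) = (187*(-1/636))*(555 + sqrt(1193)) = -187*(555 + sqrt(1193))/636 = -34595/212 - 187*sqrt(1193)/636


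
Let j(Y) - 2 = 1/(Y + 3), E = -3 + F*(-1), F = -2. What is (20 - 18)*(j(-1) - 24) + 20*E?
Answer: -63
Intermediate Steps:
E = -1 (E = -3 - 2*(-1) = -3 + 2 = -1)
j(Y) = 2 + 1/(3 + Y) (j(Y) = 2 + 1/(Y + 3) = 2 + 1/(3 + Y))
(20 - 18)*(j(-1) - 24) + 20*E = (20 - 18)*((7 + 2*(-1))/(3 - 1) - 24) + 20*(-1) = 2*((7 - 2)/2 - 24) - 20 = 2*((1/2)*5 - 24) - 20 = 2*(5/2 - 24) - 20 = 2*(-43/2) - 20 = -43 - 20 = -63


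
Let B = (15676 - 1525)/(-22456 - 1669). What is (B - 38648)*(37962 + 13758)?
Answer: -9644716129944/4825 ≈ -1.9989e+9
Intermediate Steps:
B = -14151/24125 (B = 14151/(-24125) = 14151*(-1/24125) = -14151/24125 ≈ -0.58657)
(B - 38648)*(37962 + 13758) = (-14151/24125 - 38648)*(37962 + 13758) = -932397151/24125*51720 = -9644716129944/4825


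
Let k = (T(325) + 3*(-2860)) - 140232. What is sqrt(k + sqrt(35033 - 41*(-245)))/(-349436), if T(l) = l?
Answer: -I*sqrt(148487 - sqrt(45078))/349436 ≈ -0.001102*I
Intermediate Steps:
k = -148487 (k = (325 + 3*(-2860)) - 140232 = (325 - 8580) - 140232 = -8255 - 140232 = -148487)
sqrt(k + sqrt(35033 - 41*(-245)))/(-349436) = sqrt(-148487 + sqrt(35033 - 41*(-245)))/(-349436) = sqrt(-148487 + sqrt(35033 + 10045))*(-1/349436) = sqrt(-148487 + sqrt(45078))*(-1/349436) = -sqrt(-148487 + sqrt(45078))/349436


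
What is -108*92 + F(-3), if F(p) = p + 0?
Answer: -9939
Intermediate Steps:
F(p) = p
-108*92 + F(-3) = -108*92 - 3 = -9936 - 3 = -9939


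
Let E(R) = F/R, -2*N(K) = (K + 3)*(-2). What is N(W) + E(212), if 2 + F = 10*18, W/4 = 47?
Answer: 20335/106 ≈ 191.84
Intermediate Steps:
W = 188 (W = 4*47 = 188)
N(K) = 3 + K (N(K) = -(K + 3)*(-2)/2 = -(3 + K)*(-2)/2 = -(-6 - 2*K)/2 = 3 + K)
F = 178 (F = -2 + 10*18 = -2 + 180 = 178)
E(R) = 178/R
N(W) + E(212) = (3 + 188) + 178/212 = 191 + 178*(1/212) = 191 + 89/106 = 20335/106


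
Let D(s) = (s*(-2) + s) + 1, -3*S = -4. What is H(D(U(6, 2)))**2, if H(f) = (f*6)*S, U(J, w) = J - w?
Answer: 576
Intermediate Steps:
S = 4/3 (S = -1/3*(-4) = 4/3 ≈ 1.3333)
D(s) = 1 - s (D(s) = (-2*s + s) + 1 = -s + 1 = 1 - s)
H(f) = 8*f (H(f) = (f*6)*(4/3) = (6*f)*(4/3) = 8*f)
H(D(U(6, 2)))**2 = (8*(1 - (6 - 1*2)))**2 = (8*(1 - (6 - 2)))**2 = (8*(1 - 1*4))**2 = (8*(1 - 4))**2 = (8*(-3))**2 = (-24)**2 = 576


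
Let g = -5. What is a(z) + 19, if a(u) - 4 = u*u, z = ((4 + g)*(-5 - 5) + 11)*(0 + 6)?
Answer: 15899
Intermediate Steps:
z = 126 (z = ((4 - 5)*(-5 - 5) + 11)*(0 + 6) = (-1*(-10) + 11)*6 = (10 + 11)*6 = 21*6 = 126)
a(u) = 4 + u**2 (a(u) = 4 + u*u = 4 + u**2)
a(z) + 19 = (4 + 126**2) + 19 = (4 + 15876) + 19 = 15880 + 19 = 15899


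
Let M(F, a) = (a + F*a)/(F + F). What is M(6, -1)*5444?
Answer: -9527/3 ≈ -3175.7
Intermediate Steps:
M(F, a) = (a + F*a)/(2*F) (M(F, a) = (a + F*a)/((2*F)) = (a + F*a)*(1/(2*F)) = (a + F*a)/(2*F))
M(6, -1)*5444 = ((1/2)*(-1)*(1 + 6)/6)*5444 = ((1/2)*(-1)*(1/6)*7)*5444 = -7/12*5444 = -9527/3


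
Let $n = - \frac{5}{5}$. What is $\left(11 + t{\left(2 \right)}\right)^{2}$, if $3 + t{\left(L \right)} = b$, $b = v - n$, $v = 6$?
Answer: $225$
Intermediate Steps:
$n = -1$ ($n = \left(-5\right) \frac{1}{5} = -1$)
$b = 7$ ($b = 6 - -1 = 6 + 1 = 7$)
$t{\left(L \right)} = 4$ ($t{\left(L \right)} = -3 + 7 = 4$)
$\left(11 + t{\left(2 \right)}\right)^{2} = \left(11 + 4\right)^{2} = 15^{2} = 225$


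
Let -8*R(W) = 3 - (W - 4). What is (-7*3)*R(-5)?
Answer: 63/2 ≈ 31.500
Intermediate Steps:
R(W) = -7/8 + W/8 (R(W) = -(3 - (W - 4))/8 = -(3 - (-4 + W))/8 = -(3 + (4 - W))/8 = -(7 - W)/8 = -7/8 + W/8)
(-7*3)*R(-5) = (-7*3)*(-7/8 + (1/8)*(-5)) = -21*(-7/8 - 5/8) = -21*(-3/2) = 63/2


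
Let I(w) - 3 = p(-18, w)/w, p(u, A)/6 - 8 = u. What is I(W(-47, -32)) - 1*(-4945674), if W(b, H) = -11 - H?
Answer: 34619719/7 ≈ 4.9457e+6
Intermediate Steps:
p(u, A) = 48 + 6*u
I(w) = 3 - 60/w (I(w) = 3 + (48 + 6*(-18))/w = 3 + (48 - 108)/w = 3 - 60/w)
I(W(-47, -32)) - 1*(-4945674) = (3 - 60/(-11 - 1*(-32))) - 1*(-4945674) = (3 - 60/(-11 + 32)) + 4945674 = (3 - 60/21) + 4945674 = (3 - 60*1/21) + 4945674 = (3 - 20/7) + 4945674 = 1/7 + 4945674 = 34619719/7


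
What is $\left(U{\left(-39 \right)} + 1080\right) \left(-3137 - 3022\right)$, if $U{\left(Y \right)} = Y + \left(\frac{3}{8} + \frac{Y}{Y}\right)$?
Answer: $- \frac{51359901}{8} \approx -6.42 \cdot 10^{6}$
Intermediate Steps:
$U{\left(Y \right)} = \frac{11}{8} + Y$ ($U{\left(Y \right)} = Y + \left(3 \cdot \frac{1}{8} + 1\right) = Y + \left(\frac{3}{8} + 1\right) = Y + \frac{11}{8} = \frac{11}{8} + Y$)
$\left(U{\left(-39 \right)} + 1080\right) \left(-3137 - 3022\right) = \left(\left(\frac{11}{8} - 39\right) + 1080\right) \left(-3137 - 3022\right) = \left(- \frac{301}{8} + 1080\right) \left(-6159\right) = \frac{8339}{8} \left(-6159\right) = - \frac{51359901}{8}$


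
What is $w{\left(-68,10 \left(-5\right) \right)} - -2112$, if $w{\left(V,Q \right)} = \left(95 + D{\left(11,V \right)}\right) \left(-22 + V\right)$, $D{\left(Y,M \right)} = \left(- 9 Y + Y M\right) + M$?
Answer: $75912$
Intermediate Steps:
$D{\left(Y,M \right)} = M - 9 Y + M Y$ ($D{\left(Y,M \right)} = \left(- 9 Y + M Y\right) + M = M - 9 Y + M Y$)
$w{\left(V,Q \right)} = \left(-22 + V\right) \left(-4 + 12 V\right)$ ($w{\left(V,Q \right)} = \left(95 + \left(V - 99 + V 11\right)\right) \left(-22 + V\right) = \left(95 + \left(V - 99 + 11 V\right)\right) \left(-22 + V\right) = \left(95 + \left(-99 + 12 V\right)\right) \left(-22 + V\right) = \left(-4 + 12 V\right) \left(-22 + V\right) = \left(-22 + V\right) \left(-4 + 12 V\right)$)
$w{\left(-68,10 \left(-5\right) \right)} - -2112 = \left(88 - -18224 + 12 \left(-68\right)^{2}\right) - -2112 = \left(88 + 18224 + 12 \cdot 4624\right) + 2112 = \left(88 + 18224 + 55488\right) + 2112 = 73800 + 2112 = 75912$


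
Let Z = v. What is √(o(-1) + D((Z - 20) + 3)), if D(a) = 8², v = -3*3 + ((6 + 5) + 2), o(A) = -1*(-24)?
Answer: 2*√22 ≈ 9.3808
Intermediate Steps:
o(A) = 24
v = 4 (v = -9 + (11 + 2) = -9 + 13 = 4)
Z = 4
D(a) = 64
√(o(-1) + D((Z - 20) + 3)) = √(24 + 64) = √88 = 2*√22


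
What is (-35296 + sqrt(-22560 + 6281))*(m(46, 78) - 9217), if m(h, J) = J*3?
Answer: 317063968 - 8983*I*sqrt(16279) ≈ 3.1706e+8 - 1.1461e+6*I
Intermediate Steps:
m(h, J) = 3*J
(-35296 + sqrt(-22560 + 6281))*(m(46, 78) - 9217) = (-35296 + sqrt(-22560 + 6281))*(3*78 - 9217) = (-35296 + sqrt(-16279))*(234 - 9217) = (-35296 + I*sqrt(16279))*(-8983) = 317063968 - 8983*I*sqrt(16279)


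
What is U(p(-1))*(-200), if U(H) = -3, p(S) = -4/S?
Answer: 600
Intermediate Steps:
U(p(-1))*(-200) = -3*(-200) = 600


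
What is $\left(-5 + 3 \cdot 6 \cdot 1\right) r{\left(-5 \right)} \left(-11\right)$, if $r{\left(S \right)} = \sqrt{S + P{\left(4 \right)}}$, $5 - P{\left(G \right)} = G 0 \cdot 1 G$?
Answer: $0$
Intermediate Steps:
$P{\left(G \right)} = 5$ ($P{\left(G \right)} = 5 - G 0 \cdot 1 G = 5 - G 0 G = 5 - 0 G = 5 - 0 = 5 + 0 = 5$)
$r{\left(S \right)} = \sqrt{5 + S}$ ($r{\left(S \right)} = \sqrt{S + 5} = \sqrt{5 + S}$)
$\left(-5 + 3 \cdot 6 \cdot 1\right) r{\left(-5 \right)} \left(-11\right) = \left(-5 + 3 \cdot 6 \cdot 1\right) \sqrt{5 - 5} \left(-11\right) = \left(-5 + 18 \cdot 1\right) \sqrt{0} \left(-11\right) = \left(-5 + 18\right) 0 \left(-11\right) = 13 \cdot 0 \left(-11\right) = 0 \left(-11\right) = 0$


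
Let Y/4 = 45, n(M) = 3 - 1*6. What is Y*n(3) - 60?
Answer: -600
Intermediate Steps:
n(M) = -3 (n(M) = 3 - 6 = -3)
Y = 180 (Y = 4*45 = 180)
Y*n(3) - 60 = 180*(-3) - 60 = -540 - 60 = -600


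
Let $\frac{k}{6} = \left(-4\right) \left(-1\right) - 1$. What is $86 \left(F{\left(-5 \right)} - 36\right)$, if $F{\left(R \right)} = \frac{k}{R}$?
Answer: $- \frac{17028}{5} \approx -3405.6$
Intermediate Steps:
$k = 18$ ($k = 6 \left(\left(-4\right) \left(-1\right) - 1\right) = 6 \left(4 - 1\right) = 6 \cdot 3 = 18$)
$F{\left(R \right)} = \frac{18}{R}$
$86 \left(F{\left(-5 \right)} - 36\right) = 86 \left(\frac{18}{-5} - 36\right) = 86 \left(18 \left(- \frac{1}{5}\right) - 36\right) = 86 \left(- \frac{18}{5} - 36\right) = 86 \left(- \frac{198}{5}\right) = - \frac{17028}{5}$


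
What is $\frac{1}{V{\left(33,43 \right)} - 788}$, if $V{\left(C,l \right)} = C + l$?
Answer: $- \frac{1}{712} \approx -0.0014045$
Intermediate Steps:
$\frac{1}{V{\left(33,43 \right)} - 788} = \frac{1}{\left(33 + 43\right) - 788} = \frac{1}{76 - 788} = \frac{1}{-712} = - \frac{1}{712}$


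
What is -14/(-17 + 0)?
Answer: 14/17 ≈ 0.82353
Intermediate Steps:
-14/(-17 + 0) = -14/(-17) = -1/17*(-14) = 14/17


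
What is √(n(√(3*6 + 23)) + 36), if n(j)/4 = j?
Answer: 2*√(9 + √41) ≈ 7.8494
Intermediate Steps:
n(j) = 4*j
√(n(√(3*6 + 23)) + 36) = √(4*√(3*6 + 23) + 36) = √(4*√(18 + 23) + 36) = √(4*√41 + 36) = √(36 + 4*√41)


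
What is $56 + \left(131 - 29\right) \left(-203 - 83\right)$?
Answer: $-29116$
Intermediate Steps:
$56 + \left(131 - 29\right) \left(-203 - 83\right) = 56 + 102 \left(-286\right) = 56 - 29172 = -29116$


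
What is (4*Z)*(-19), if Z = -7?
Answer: 532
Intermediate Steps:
(4*Z)*(-19) = (4*(-7))*(-19) = -28*(-19) = 532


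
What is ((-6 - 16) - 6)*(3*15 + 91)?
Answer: -3808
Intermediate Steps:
((-6 - 16) - 6)*(3*15 + 91) = (-22 - 6)*(45 + 91) = -28*136 = -3808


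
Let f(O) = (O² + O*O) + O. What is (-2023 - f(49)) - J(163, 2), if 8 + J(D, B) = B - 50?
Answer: -6818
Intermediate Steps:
J(D, B) = -58 + B (J(D, B) = -8 + (B - 50) = -8 + (-50 + B) = -58 + B)
f(O) = O + 2*O² (f(O) = (O² + O²) + O = 2*O² + O = O + 2*O²)
(-2023 - f(49)) - J(163, 2) = (-2023 - 49*(1 + 2*49)) - (-58 + 2) = (-2023 - 49*(1 + 98)) - 1*(-56) = (-2023 - 49*99) + 56 = (-2023 - 1*4851) + 56 = (-2023 - 4851) + 56 = -6874 + 56 = -6818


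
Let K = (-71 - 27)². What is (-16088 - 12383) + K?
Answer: -18867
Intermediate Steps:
K = 9604 (K = (-98)² = 9604)
(-16088 - 12383) + K = (-16088 - 12383) + 9604 = -28471 + 9604 = -18867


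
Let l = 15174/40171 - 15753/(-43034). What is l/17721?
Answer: 428603893/10211542034298 ≈ 4.1972e-5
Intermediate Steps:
l = 1285811679/1728718814 (l = 15174*(1/40171) - 15753*(-1/43034) = 15174/40171 + 15753/43034 = 1285811679/1728718814 ≈ 0.74379)
l/17721 = (1285811679/1728718814)/17721 = (1285811679/1728718814)*(1/17721) = 428603893/10211542034298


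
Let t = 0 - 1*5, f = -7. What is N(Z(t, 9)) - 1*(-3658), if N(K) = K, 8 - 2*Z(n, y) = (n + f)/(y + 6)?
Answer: 18312/5 ≈ 3662.4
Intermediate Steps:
t = -5 (t = 0 - 5 = -5)
Z(n, y) = 4 - (-7 + n)/(2*(6 + y)) (Z(n, y) = 4 - (n - 7)/(2*(y + 6)) = 4 - (-7 + n)/(2*(6 + y)))
N(Z(t, 9)) - 1*(-3658) = (55 - 1*(-5) + 8*9)/(2*(6 + 9)) - 1*(-3658) = (1/2)*(55 + 5 + 72)/15 + 3658 = (1/2)*(1/15)*132 + 3658 = 22/5 + 3658 = 18312/5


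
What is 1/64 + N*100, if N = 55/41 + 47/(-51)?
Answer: 5621291/133824 ≈ 42.005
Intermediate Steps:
N = 878/2091 (N = 55*(1/41) + 47*(-1/51) = 55/41 - 47/51 = 878/2091 ≈ 0.41989)
1/64 + N*100 = 1/64 + (878/2091)*100 = 1/64 + 87800/2091 = 5621291/133824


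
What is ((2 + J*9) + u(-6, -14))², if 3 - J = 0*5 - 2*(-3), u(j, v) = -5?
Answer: 900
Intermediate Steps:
J = -3 (J = 3 - (0*5 - 2*(-3)) = 3 - (0 + 6) = 3 - 1*6 = 3 - 6 = -3)
((2 + J*9) + u(-6, -14))² = ((2 - 3*9) - 5)² = ((2 - 27) - 5)² = (-25 - 5)² = (-30)² = 900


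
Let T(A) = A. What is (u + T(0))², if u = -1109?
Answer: 1229881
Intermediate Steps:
(u + T(0))² = (-1109 + 0)² = (-1109)² = 1229881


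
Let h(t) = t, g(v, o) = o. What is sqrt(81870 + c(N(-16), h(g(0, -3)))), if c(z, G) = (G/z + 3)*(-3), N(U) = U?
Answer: sqrt(1309767)/4 ≈ 286.11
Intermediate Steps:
c(z, G) = -9 - 3*G/z (c(z, G) = (3 + G/z)*(-3) = -9 - 3*G/z)
sqrt(81870 + c(N(-16), h(g(0, -3)))) = sqrt(81870 + (-9 - 3*(-3)/(-16))) = sqrt(81870 + (-9 - 3*(-3)*(-1/16))) = sqrt(81870 + (-9 - 9/16)) = sqrt(81870 - 153/16) = sqrt(1309767/16) = sqrt(1309767)/4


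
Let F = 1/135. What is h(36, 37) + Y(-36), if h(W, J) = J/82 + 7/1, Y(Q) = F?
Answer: 82567/11070 ≈ 7.4586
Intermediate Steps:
F = 1/135 ≈ 0.0074074
Y(Q) = 1/135
h(W, J) = 7 + J/82 (h(W, J) = J*(1/82) + 7*1 = J/82 + 7 = 7 + J/82)
h(36, 37) + Y(-36) = (7 + (1/82)*37) + 1/135 = (7 + 37/82) + 1/135 = 611/82 + 1/135 = 82567/11070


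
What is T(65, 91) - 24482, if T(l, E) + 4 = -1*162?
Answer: -24648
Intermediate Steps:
T(l, E) = -166 (T(l, E) = -4 - 1*162 = -4 - 162 = -166)
T(65, 91) - 24482 = -166 - 24482 = -24648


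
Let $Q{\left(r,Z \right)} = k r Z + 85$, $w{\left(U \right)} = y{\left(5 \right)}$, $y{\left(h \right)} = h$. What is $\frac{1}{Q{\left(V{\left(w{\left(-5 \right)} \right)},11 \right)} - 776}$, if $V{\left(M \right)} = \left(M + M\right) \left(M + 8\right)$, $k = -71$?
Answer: $- \frac{1}{102221} \approx -9.7827 \cdot 10^{-6}$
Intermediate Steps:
$w{\left(U \right)} = 5$
$V{\left(M \right)} = 2 M \left(8 + M\right)$
$Q{\left(r,Z \right)} = 85 - 71 Z r$ ($Q{\left(r,Z \right)} = - 71 r Z + 85 = - 71 Z r + 85 = 85 - 71 Z r$)
$\frac{1}{Q{\left(V{\left(w{\left(-5 \right)} \right)},11 \right)} - 776} = \frac{1}{\left(85 - 781 \cdot 2 \cdot 5 \left(8 + 5\right)\right) - 776} = \frac{1}{\left(85 - 781 \cdot 2 \cdot 5 \cdot 13\right) - 776} = \frac{1}{\left(85 - 781 \cdot 130\right) - 776} = \frac{1}{\left(85 - 101530\right) - 776} = \frac{1}{-101445 - 776} = \frac{1}{-102221} = - \frac{1}{102221}$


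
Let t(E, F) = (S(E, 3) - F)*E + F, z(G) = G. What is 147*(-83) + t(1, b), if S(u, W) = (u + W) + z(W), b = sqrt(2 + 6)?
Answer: -12194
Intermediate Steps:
b = 2*sqrt(2) (b = sqrt(8) = 2*sqrt(2) ≈ 2.8284)
S(u, W) = u + 2*W (S(u, W) = (u + W) + W = (W + u) + W = u + 2*W)
t(E, F) = F + E*(6 + E - F) (t(E, F) = ((E + 2*3) - F)*E + F = ((E + 6) - F)*E + F = ((6 + E) - F)*E + F = (6 + E - F)*E + F = E*(6 + E - F) + F = F + E*(6 + E - F))
147*(-83) + t(1, b) = 147*(-83) + (2*sqrt(2) + 1*(6 + 1) - 1*1*2*sqrt(2)) = -12201 + (2*sqrt(2) + 1*7 - 2*sqrt(2)) = -12201 + (2*sqrt(2) + 7 - 2*sqrt(2)) = -12201 + 7 = -12194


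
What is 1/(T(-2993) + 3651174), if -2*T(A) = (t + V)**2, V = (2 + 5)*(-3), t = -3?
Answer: 1/3650886 ≈ 2.7391e-7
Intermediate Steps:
V = -21 (V = 7*(-3) = -21)
T(A) = -288 (T(A) = -(-3 - 21)**2/2 = -1/2*(-24)**2 = -1/2*576 = -288)
1/(T(-2993) + 3651174) = 1/(-288 + 3651174) = 1/3650886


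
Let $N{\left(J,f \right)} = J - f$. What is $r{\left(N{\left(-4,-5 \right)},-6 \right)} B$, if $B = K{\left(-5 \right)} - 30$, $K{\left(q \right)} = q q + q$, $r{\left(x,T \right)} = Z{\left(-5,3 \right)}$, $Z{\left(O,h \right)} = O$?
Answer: $50$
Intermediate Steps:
$r{\left(x,T \right)} = -5$
$K{\left(q \right)} = q + q^{2}$ ($K{\left(q \right)} = q^{2} + q = q + q^{2}$)
$B = -10$ ($B = - 5 \left(1 - 5\right) - 30 = \left(-5\right) \left(-4\right) - 30 = 20 - 30 = -10$)
$r{\left(N{\left(-4,-5 \right)},-6 \right)} B = \left(-5\right) \left(-10\right) = 50$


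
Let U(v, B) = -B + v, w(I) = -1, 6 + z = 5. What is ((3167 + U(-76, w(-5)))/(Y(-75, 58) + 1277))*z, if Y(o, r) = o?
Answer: -1546/601 ≈ -2.5724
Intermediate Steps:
z = -1 (z = -6 + 5 = -1)
U(v, B) = v - B
((3167 + U(-76, w(-5)))/(Y(-75, 58) + 1277))*z = ((3167 + (-76 - 1*(-1)))/(-75 + 1277))*(-1) = ((3167 + (-76 + 1))/1202)*(-1) = ((3167 - 75)*(1/1202))*(-1) = (3092*(1/1202))*(-1) = (1546/601)*(-1) = -1546/601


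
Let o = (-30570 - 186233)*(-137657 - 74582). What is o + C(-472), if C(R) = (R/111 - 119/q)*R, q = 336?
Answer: 3405040002751/74 ≈ 4.6014e+10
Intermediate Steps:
o = 46014051917 (o = -216803*(-212239) = 46014051917)
C(R) = R*(-17/48 + R/111) (C(R) = (R/111 - 119/336)*R = (R*(1/111) - 119*1/336)*R = (R/111 - 17/48)*R = (-17/48 + R/111)*R = R*(-17/48 + R/111))
o + C(-472) = 46014051917 + (1/1776)*(-472)*(-629 + 16*(-472)) = 46014051917 + (1/1776)*(-472)*(-629 - 7552) = 46014051917 + (1/1776)*(-472)*(-8181) = 46014051917 + 160893/74 = 3405040002751/74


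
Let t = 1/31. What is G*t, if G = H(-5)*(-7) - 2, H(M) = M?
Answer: 33/31 ≈ 1.0645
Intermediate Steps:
t = 1/31 ≈ 0.032258
G = 33 (G = -5*(-7) - 2 = 35 - 2 = 33)
G*t = 33*(1/31) = 33/31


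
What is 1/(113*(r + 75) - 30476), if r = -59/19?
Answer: -19/424686 ≈ -4.4739e-5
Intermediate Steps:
r = -59/19 (r = -59*1/19 = -59/19 ≈ -3.1053)
1/(113*(r + 75) - 30476) = 1/(113*(-59/19 + 75) - 30476) = 1/(113*(1366/19) - 30476) = 1/(154358/19 - 30476) = 1/(-424686/19) = -19/424686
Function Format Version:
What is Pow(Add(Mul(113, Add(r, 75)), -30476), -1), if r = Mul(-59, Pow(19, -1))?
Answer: Rational(-19, 424686) ≈ -4.4739e-5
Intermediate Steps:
r = Rational(-59, 19) (r = Mul(-59, Rational(1, 19)) = Rational(-59, 19) ≈ -3.1053)
Pow(Add(Mul(113, Add(r, 75)), -30476), -1) = Pow(Add(Mul(113, Add(Rational(-59, 19), 75)), -30476), -1) = Pow(Add(Mul(113, Rational(1366, 19)), -30476), -1) = Pow(Add(Rational(154358, 19), -30476), -1) = Pow(Rational(-424686, 19), -1) = Rational(-19, 424686)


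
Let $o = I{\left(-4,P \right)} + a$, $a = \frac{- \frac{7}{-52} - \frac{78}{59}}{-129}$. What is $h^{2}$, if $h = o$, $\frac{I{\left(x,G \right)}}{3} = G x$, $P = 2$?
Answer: $\frac{90152841163225}{156635475984} \approx 575.56$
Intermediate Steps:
$I{\left(x,G \right)} = 3 G x$
$a = \frac{3643}{395772}$ ($a = \left(\left(-7\right) \left(- \frac{1}{52}\right) - \frac{78}{59}\right) \left(- \frac{1}{129}\right) = \left(\frac{7}{52} - \frac{78}{59}\right) \left(- \frac{1}{129}\right) = \left(- \frac{3643}{3068}\right) \left(- \frac{1}{129}\right) = \frac{3643}{395772} \approx 0.0092048$)
$o = - \frac{9494885}{395772}$ ($o = 3 \cdot 2 \left(-4\right) + \frac{3643}{395772} = -24 + \frac{3643}{395772} = - \frac{9494885}{395772} \approx -23.991$)
$h = - \frac{9494885}{395772} \approx -23.991$
$h^{2} = \left(- \frac{9494885}{395772}\right)^{2} = \frac{90152841163225}{156635475984}$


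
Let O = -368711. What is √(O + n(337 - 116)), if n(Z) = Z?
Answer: I*√368490 ≈ 607.03*I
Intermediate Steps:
√(O + n(337 - 116)) = √(-368711 + (337 - 116)) = √(-368711 + 221) = √(-368490) = I*√368490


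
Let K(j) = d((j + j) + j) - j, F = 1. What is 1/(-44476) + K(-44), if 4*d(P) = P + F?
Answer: 250177/22238 ≈ 11.250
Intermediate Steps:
d(P) = 1/4 + P/4 (d(P) = (P + 1)/4 = (1 + P)/4 = 1/4 + P/4)
K(j) = 1/4 - j/4 (K(j) = (1/4 + ((j + j) + j)/4) - j = (1/4 + (2*j + j)/4) - j = (1/4 + (3*j)/4) - j = (1/4 + 3*j/4) - j = 1/4 - j/4)
1/(-44476) + K(-44) = 1/(-44476) + (1/4 - 1/4*(-44)) = -1/44476 + (1/4 + 11) = -1/44476 + 45/4 = 250177/22238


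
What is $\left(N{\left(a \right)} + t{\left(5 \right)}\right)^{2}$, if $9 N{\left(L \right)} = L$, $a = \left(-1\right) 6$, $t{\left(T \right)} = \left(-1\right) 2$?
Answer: $\frac{64}{9} \approx 7.1111$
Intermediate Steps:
$t{\left(T \right)} = -2$
$a = -6$
$N{\left(L \right)} = \frac{L}{9}$
$\left(N{\left(a \right)} + t{\left(5 \right)}\right)^{2} = \left(\frac{1}{9} \left(-6\right) - 2\right)^{2} = \left(- \frac{2}{3} - 2\right)^{2} = \left(- \frac{8}{3}\right)^{2} = \frac{64}{9}$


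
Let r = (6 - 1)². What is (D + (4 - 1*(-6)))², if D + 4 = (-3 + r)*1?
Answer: 784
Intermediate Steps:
r = 25 (r = 5² = 25)
D = 18 (D = -4 + (-3 + 25)*1 = -4 + 22*1 = -4 + 22 = 18)
(D + (4 - 1*(-6)))² = (18 + (4 - 1*(-6)))² = (18 + (4 + 6))² = (18 + 10)² = 28² = 784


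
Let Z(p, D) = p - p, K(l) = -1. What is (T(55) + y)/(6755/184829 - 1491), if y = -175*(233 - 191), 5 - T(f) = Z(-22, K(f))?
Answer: 1357569005/275573284 ≈ 4.9263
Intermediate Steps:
Z(p, D) = 0
T(f) = 5 (T(f) = 5 - 1*0 = 5 + 0 = 5)
y = -7350 (y = -175*42 = -7350)
(T(55) + y)/(6755/184829 - 1491) = (5 - 7350)/(6755/184829 - 1491) = -7345/(6755*(1/184829) - 1491) = -7345/(6755/184829 - 1491) = -7345/(-275573284/184829) = -7345*(-184829/275573284) = 1357569005/275573284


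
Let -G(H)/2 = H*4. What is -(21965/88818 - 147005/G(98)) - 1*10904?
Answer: -386177772349/34816656 ≈ -11092.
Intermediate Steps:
G(H) = -8*H (G(H) = -2*H*4 = -8*H)
-(21965/88818 - 147005/G(98)) - 1*10904 = -(21965/88818 - 147005/((-8*98))) - 1*10904 = -(21965*(1/88818) - 147005/(-784)) - 10904 = -(21965/88818 - 147005*(-1/784)) - 10904 = -(21965/88818 + 147005/784) - 10904 = -1*6536955325/34816656 - 10904 = -6536955325/34816656 - 10904 = -386177772349/34816656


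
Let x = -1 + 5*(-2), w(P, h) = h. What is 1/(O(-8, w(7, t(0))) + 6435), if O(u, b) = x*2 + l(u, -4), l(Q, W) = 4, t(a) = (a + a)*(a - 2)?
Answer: 1/6417 ≈ 0.00015584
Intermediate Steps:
t(a) = 2*a*(-2 + a) (t(a) = (2*a)*(-2 + a) = 2*a*(-2 + a))
x = -11 (x = -1 - 10 = -11)
O(u, b) = -18 (O(u, b) = -11*2 + 4 = -22 + 4 = -18)
1/(O(-8, w(7, t(0))) + 6435) = 1/(-18 + 6435) = 1/6417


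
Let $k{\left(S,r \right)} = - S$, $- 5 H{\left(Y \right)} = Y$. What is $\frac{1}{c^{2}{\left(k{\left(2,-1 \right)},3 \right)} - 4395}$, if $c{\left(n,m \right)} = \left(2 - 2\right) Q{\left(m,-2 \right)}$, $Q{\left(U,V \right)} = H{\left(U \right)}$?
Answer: $- \frac{1}{4395} \approx -0.00022753$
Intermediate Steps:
$H{\left(Y \right)} = - \frac{Y}{5}$
$Q{\left(U,V \right)} = - \frac{U}{5}$
$c{\left(n,m \right)} = 0$ ($c{\left(n,m \right)} = \left(2 - 2\right) \left(- \frac{m}{5}\right) = 0 \left(- \frac{m}{5}\right) = 0$)
$\frac{1}{c^{2}{\left(k{\left(2,-1 \right)},3 \right)} - 4395} = \frac{1}{0^{2} - 4395} = \frac{1}{0 - 4395} = \frac{1}{-4395} = - \frac{1}{4395}$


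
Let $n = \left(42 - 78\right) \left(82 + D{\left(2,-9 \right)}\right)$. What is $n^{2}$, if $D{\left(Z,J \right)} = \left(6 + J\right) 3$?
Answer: $6906384$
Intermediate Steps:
$D{\left(Z,J \right)} = 18 + 3 J$
$n = -2628$ ($n = \left(42 - 78\right) \left(82 + \left(18 + 3 \left(-9\right)\right)\right) = - 36 \left(82 + \left(18 - 27\right)\right) = - 36 \left(82 - 9\right) = \left(-36\right) 73 = -2628$)
$n^{2} = \left(-2628\right)^{2} = 6906384$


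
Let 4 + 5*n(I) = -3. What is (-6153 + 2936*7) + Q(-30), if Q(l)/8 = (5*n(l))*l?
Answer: 16079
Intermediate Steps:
n(I) = -7/5 (n(I) = -⅘ + (⅕)*(-3) = -⅘ - ⅗ = -7/5)
Q(l) = -56*l (Q(l) = 8*((5*(-7/5))*l) = 8*(-7*l) = -56*l)
(-6153 + 2936*7) + Q(-30) = (-6153 + 2936*7) - 56*(-30) = (-6153 + 20552) + 1680 = 14399 + 1680 = 16079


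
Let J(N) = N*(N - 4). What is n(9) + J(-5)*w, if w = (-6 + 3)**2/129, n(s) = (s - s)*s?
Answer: 135/43 ≈ 3.1395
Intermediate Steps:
J(N) = N*(-4 + N)
n(s) = 0 (n(s) = 0*s = 0)
w = 3/43 (w = (-3)**2*(1/129) = 9*(1/129) = 3/43 ≈ 0.069767)
n(9) + J(-5)*w = 0 - 5*(-4 - 5)*(3/43) = 0 - 5*(-9)*(3/43) = 0 + 45*(3/43) = 0 + 135/43 = 135/43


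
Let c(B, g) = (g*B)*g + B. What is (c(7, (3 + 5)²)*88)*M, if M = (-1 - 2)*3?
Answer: -22713768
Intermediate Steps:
M = -9 (M = -3*3 = -9)
c(B, g) = B + B*g² (c(B, g) = (B*g)*g + B = B*g² + B = B + B*g²)
(c(7, (3 + 5)²)*88)*M = ((7*(1 + ((3 + 5)²)²))*88)*(-9) = ((7*(1 + (8²)²))*88)*(-9) = ((7*(1 + 64²))*88)*(-9) = ((7*(1 + 4096))*88)*(-9) = ((7*4097)*88)*(-9) = (28679*88)*(-9) = 2523752*(-9) = -22713768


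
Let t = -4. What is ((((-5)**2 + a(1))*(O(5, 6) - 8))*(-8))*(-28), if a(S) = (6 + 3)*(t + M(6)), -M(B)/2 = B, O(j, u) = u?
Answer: 53312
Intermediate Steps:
M(B) = -2*B
a(S) = -144 (a(S) = (6 + 3)*(-4 - 2*6) = 9*(-4 - 12) = 9*(-16) = -144)
((((-5)**2 + a(1))*(O(5, 6) - 8))*(-8))*(-28) = ((((-5)**2 - 144)*(6 - 8))*(-8))*(-28) = (((25 - 144)*(-2))*(-8))*(-28) = (-119*(-2)*(-8))*(-28) = (238*(-8))*(-28) = -1904*(-28) = 53312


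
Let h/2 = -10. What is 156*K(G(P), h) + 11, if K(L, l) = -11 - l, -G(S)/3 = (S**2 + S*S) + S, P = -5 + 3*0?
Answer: 1415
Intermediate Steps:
h = -20 (h = 2*(-10) = -20)
P = -5 (P = -5 + 0 = -5)
G(S) = -6*S**2 - 3*S (G(S) = -3*((S**2 + S*S) + S) = -3*((S**2 + S**2) + S) = -3*(2*S**2 + S) = -3*(S + 2*S**2) = -6*S**2 - 3*S)
156*K(G(P), h) + 11 = 156*(-11 - 1*(-20)) + 11 = 156*(-11 + 20) + 11 = 156*9 + 11 = 1404 + 11 = 1415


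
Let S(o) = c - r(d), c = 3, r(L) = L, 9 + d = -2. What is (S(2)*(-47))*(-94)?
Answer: 61852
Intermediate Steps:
d = -11 (d = -9 - 2 = -11)
S(o) = 14 (S(o) = 3 - 1*(-11) = 3 + 11 = 14)
(S(2)*(-47))*(-94) = (14*(-47))*(-94) = -658*(-94) = 61852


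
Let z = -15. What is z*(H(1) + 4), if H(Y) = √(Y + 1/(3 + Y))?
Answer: -60 - 15*√5/2 ≈ -76.771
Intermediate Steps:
z*(H(1) + 4) = -15*(√((1 + 1*(3 + 1))/(3 + 1)) + 4) = -15*(√((1 + 1*4)/4) + 4) = -15*(√((1 + 4)/4) + 4) = -15*(√((¼)*5) + 4) = -15*(√(5/4) + 4) = -15*(√5/2 + 4) = -15*(4 + √5/2) = -60 - 15*√5/2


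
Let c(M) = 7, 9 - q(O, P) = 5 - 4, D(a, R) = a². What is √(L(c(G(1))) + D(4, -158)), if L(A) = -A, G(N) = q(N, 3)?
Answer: 3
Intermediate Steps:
q(O, P) = 8 (q(O, P) = 9 - (5 - 4) = 9 - 1*1 = 9 - 1 = 8)
G(N) = 8
√(L(c(G(1))) + D(4, -158)) = √(-1*7 + 4²) = √(-7 + 16) = √9 = 3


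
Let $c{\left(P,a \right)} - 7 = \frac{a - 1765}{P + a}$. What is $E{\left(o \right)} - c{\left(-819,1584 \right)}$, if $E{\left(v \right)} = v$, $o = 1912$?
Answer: $\frac{1457506}{765} \approx 1905.2$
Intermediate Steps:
$c{\left(P,a \right)} = 7 + \frac{-1765 + a}{P + a}$ ($c{\left(P,a \right)} = 7 + \frac{a - 1765}{P + a} = 7 + \frac{-1765 + a}{P + a}$)
$E{\left(o \right)} - c{\left(-819,1584 \right)} = 1912 - \frac{-1765 + 7 \left(-819\right) + 8 \cdot 1584}{-819 + 1584} = 1912 - \frac{-1765 - 5733 + 12672}{765} = 1912 - \frac{1}{765} \cdot 5174 = 1912 - \frac{5174}{765} = \frac{1457506}{765}$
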